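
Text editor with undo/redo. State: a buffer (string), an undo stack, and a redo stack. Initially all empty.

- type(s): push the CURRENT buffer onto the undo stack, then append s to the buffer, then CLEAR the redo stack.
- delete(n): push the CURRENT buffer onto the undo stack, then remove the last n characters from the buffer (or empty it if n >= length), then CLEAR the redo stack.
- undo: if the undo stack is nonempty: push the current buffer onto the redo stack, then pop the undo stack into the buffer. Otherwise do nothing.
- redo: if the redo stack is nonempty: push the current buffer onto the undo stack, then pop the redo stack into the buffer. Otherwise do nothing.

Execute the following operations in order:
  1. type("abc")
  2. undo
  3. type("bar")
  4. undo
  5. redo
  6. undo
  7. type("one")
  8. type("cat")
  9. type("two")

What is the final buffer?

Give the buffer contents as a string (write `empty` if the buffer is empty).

After op 1 (type): buf='abc' undo_depth=1 redo_depth=0
After op 2 (undo): buf='(empty)' undo_depth=0 redo_depth=1
After op 3 (type): buf='bar' undo_depth=1 redo_depth=0
After op 4 (undo): buf='(empty)' undo_depth=0 redo_depth=1
After op 5 (redo): buf='bar' undo_depth=1 redo_depth=0
After op 6 (undo): buf='(empty)' undo_depth=0 redo_depth=1
After op 7 (type): buf='one' undo_depth=1 redo_depth=0
After op 8 (type): buf='onecat' undo_depth=2 redo_depth=0
After op 9 (type): buf='onecattwo' undo_depth=3 redo_depth=0

Answer: onecattwo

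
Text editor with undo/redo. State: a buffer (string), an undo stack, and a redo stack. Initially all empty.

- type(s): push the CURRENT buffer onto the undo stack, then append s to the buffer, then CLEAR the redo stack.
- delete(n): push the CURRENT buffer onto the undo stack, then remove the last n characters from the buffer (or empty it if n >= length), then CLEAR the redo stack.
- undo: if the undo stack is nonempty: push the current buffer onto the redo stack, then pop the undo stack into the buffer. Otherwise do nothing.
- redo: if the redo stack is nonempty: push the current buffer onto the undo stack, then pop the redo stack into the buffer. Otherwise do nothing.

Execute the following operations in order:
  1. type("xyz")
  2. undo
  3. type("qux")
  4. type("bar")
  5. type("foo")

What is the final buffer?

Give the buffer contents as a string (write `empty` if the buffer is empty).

After op 1 (type): buf='xyz' undo_depth=1 redo_depth=0
After op 2 (undo): buf='(empty)' undo_depth=0 redo_depth=1
After op 3 (type): buf='qux' undo_depth=1 redo_depth=0
After op 4 (type): buf='quxbar' undo_depth=2 redo_depth=0
After op 5 (type): buf='quxbarfoo' undo_depth=3 redo_depth=0

Answer: quxbarfoo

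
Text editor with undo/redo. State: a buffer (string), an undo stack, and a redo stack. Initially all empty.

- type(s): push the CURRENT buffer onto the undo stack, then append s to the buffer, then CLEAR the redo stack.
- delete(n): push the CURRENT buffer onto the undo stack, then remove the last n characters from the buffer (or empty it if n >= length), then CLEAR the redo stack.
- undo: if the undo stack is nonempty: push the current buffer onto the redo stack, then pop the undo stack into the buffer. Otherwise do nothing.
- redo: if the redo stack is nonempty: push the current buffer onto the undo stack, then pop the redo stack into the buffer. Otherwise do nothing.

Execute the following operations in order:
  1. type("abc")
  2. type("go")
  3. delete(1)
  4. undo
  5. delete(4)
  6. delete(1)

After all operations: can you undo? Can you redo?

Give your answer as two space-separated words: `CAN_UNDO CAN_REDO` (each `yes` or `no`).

Answer: yes no

Derivation:
After op 1 (type): buf='abc' undo_depth=1 redo_depth=0
After op 2 (type): buf='abcgo' undo_depth=2 redo_depth=0
After op 3 (delete): buf='abcg' undo_depth=3 redo_depth=0
After op 4 (undo): buf='abcgo' undo_depth=2 redo_depth=1
After op 5 (delete): buf='a' undo_depth=3 redo_depth=0
After op 6 (delete): buf='(empty)' undo_depth=4 redo_depth=0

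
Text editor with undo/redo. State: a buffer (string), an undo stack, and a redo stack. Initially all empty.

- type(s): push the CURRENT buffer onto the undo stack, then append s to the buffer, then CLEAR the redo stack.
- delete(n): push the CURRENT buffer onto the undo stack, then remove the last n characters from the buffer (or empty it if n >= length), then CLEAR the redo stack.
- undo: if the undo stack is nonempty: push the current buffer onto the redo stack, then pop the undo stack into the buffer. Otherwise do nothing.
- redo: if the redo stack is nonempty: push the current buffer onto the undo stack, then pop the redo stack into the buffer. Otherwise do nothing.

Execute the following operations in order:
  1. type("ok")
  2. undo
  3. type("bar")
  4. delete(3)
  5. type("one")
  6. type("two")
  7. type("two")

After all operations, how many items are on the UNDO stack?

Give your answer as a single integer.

Answer: 5

Derivation:
After op 1 (type): buf='ok' undo_depth=1 redo_depth=0
After op 2 (undo): buf='(empty)' undo_depth=0 redo_depth=1
After op 3 (type): buf='bar' undo_depth=1 redo_depth=0
After op 4 (delete): buf='(empty)' undo_depth=2 redo_depth=0
After op 5 (type): buf='one' undo_depth=3 redo_depth=0
After op 6 (type): buf='onetwo' undo_depth=4 redo_depth=0
After op 7 (type): buf='onetwotwo' undo_depth=5 redo_depth=0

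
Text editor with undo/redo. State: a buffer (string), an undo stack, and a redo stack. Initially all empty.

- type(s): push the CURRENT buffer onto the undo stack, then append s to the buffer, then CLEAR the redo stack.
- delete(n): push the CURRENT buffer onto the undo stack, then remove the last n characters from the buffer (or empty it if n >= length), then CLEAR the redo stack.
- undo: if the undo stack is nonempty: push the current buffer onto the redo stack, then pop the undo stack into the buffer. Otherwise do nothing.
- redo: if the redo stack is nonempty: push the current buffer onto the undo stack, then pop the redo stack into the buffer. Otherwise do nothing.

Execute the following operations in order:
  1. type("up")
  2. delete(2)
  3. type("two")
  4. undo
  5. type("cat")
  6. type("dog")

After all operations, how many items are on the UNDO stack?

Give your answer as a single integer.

After op 1 (type): buf='up' undo_depth=1 redo_depth=0
After op 2 (delete): buf='(empty)' undo_depth=2 redo_depth=0
After op 3 (type): buf='two' undo_depth=3 redo_depth=0
After op 4 (undo): buf='(empty)' undo_depth=2 redo_depth=1
After op 5 (type): buf='cat' undo_depth=3 redo_depth=0
After op 6 (type): buf='catdog' undo_depth=4 redo_depth=0

Answer: 4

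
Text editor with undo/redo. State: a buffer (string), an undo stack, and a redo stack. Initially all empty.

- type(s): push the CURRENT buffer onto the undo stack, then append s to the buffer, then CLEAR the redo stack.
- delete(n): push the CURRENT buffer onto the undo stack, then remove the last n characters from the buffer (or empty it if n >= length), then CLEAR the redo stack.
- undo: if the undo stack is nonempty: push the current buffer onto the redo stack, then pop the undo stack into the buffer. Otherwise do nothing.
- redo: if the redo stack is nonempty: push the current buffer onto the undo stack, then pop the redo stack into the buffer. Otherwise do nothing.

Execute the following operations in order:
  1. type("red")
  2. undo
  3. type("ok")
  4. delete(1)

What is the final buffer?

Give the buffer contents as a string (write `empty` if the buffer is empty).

After op 1 (type): buf='red' undo_depth=1 redo_depth=0
After op 2 (undo): buf='(empty)' undo_depth=0 redo_depth=1
After op 3 (type): buf='ok' undo_depth=1 redo_depth=0
After op 4 (delete): buf='o' undo_depth=2 redo_depth=0

Answer: o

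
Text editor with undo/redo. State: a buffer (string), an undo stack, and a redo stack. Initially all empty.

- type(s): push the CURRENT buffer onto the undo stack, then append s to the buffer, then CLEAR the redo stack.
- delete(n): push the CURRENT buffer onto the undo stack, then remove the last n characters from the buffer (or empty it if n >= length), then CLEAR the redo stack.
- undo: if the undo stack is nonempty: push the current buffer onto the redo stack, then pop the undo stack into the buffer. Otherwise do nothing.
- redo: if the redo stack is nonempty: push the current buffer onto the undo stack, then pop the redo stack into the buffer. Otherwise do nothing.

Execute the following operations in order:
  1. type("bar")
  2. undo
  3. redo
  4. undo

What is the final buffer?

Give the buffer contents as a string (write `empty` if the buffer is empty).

After op 1 (type): buf='bar' undo_depth=1 redo_depth=0
After op 2 (undo): buf='(empty)' undo_depth=0 redo_depth=1
After op 3 (redo): buf='bar' undo_depth=1 redo_depth=0
After op 4 (undo): buf='(empty)' undo_depth=0 redo_depth=1

Answer: empty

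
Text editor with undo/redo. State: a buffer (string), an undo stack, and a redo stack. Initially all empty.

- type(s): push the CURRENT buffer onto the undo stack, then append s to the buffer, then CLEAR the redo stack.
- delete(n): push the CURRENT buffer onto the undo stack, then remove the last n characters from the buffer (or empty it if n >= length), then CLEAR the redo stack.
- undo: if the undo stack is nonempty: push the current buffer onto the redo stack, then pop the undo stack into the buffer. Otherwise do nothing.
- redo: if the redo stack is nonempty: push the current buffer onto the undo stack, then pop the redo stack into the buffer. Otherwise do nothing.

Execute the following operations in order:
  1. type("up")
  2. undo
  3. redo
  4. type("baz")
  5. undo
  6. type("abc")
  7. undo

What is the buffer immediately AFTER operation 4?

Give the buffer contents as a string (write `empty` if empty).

After op 1 (type): buf='up' undo_depth=1 redo_depth=0
After op 2 (undo): buf='(empty)' undo_depth=0 redo_depth=1
After op 3 (redo): buf='up' undo_depth=1 redo_depth=0
After op 4 (type): buf='upbaz' undo_depth=2 redo_depth=0

Answer: upbaz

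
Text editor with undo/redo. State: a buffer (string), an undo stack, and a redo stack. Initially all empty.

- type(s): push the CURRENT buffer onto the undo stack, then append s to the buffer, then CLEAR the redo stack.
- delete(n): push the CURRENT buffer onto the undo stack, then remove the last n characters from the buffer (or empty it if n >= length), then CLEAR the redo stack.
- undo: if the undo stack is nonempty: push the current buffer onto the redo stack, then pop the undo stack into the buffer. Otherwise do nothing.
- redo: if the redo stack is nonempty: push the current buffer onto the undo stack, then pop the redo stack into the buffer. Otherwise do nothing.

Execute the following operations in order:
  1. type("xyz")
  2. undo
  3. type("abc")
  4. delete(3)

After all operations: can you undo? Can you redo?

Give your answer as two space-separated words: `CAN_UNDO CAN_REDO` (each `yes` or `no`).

Answer: yes no

Derivation:
After op 1 (type): buf='xyz' undo_depth=1 redo_depth=0
After op 2 (undo): buf='(empty)' undo_depth=0 redo_depth=1
After op 3 (type): buf='abc' undo_depth=1 redo_depth=0
After op 4 (delete): buf='(empty)' undo_depth=2 redo_depth=0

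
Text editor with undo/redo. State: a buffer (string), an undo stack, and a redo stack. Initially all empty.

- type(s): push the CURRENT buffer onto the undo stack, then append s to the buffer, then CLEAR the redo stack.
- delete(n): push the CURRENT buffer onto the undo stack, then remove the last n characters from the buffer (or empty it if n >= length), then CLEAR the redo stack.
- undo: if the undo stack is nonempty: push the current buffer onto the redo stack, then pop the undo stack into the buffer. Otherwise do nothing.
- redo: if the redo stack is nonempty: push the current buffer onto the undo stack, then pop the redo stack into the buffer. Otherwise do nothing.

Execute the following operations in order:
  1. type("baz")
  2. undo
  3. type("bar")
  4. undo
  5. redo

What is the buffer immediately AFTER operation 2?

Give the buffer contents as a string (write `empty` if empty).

Answer: empty

Derivation:
After op 1 (type): buf='baz' undo_depth=1 redo_depth=0
After op 2 (undo): buf='(empty)' undo_depth=0 redo_depth=1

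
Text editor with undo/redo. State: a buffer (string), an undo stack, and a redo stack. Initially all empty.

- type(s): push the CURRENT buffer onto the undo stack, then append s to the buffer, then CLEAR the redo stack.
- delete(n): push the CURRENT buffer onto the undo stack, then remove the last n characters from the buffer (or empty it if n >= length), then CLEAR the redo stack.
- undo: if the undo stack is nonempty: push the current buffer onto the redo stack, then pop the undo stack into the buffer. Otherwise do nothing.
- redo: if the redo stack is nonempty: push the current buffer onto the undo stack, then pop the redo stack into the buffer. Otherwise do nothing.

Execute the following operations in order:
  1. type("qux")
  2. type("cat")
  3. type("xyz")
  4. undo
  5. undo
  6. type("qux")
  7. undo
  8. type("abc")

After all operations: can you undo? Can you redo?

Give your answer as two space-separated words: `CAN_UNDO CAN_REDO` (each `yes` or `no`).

Answer: yes no

Derivation:
After op 1 (type): buf='qux' undo_depth=1 redo_depth=0
After op 2 (type): buf='quxcat' undo_depth=2 redo_depth=0
After op 3 (type): buf='quxcatxyz' undo_depth=3 redo_depth=0
After op 4 (undo): buf='quxcat' undo_depth=2 redo_depth=1
After op 5 (undo): buf='qux' undo_depth=1 redo_depth=2
After op 6 (type): buf='quxqux' undo_depth=2 redo_depth=0
After op 7 (undo): buf='qux' undo_depth=1 redo_depth=1
After op 8 (type): buf='quxabc' undo_depth=2 redo_depth=0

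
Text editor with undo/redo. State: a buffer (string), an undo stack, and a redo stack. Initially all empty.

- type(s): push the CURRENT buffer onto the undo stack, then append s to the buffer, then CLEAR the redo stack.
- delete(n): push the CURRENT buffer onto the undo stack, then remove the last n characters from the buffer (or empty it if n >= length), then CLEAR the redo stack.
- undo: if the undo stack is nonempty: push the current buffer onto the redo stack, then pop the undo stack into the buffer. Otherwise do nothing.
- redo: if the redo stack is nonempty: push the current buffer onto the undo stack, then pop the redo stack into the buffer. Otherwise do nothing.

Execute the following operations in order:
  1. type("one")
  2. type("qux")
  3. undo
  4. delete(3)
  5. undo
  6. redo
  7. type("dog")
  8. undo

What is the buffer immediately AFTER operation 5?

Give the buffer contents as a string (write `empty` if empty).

Answer: one

Derivation:
After op 1 (type): buf='one' undo_depth=1 redo_depth=0
After op 2 (type): buf='onequx' undo_depth=2 redo_depth=0
After op 3 (undo): buf='one' undo_depth=1 redo_depth=1
After op 4 (delete): buf='(empty)' undo_depth=2 redo_depth=0
After op 5 (undo): buf='one' undo_depth=1 redo_depth=1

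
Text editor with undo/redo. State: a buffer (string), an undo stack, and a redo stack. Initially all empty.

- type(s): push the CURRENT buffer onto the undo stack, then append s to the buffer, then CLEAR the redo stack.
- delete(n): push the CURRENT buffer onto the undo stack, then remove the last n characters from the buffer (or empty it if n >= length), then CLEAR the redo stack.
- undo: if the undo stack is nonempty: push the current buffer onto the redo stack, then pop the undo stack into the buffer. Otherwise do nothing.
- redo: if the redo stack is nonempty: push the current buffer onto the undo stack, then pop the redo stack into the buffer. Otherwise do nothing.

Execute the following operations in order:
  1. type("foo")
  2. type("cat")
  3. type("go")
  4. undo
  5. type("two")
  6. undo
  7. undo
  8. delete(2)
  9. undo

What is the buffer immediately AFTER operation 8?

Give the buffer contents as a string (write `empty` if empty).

After op 1 (type): buf='foo' undo_depth=1 redo_depth=0
After op 2 (type): buf='foocat' undo_depth=2 redo_depth=0
After op 3 (type): buf='foocatgo' undo_depth=3 redo_depth=0
After op 4 (undo): buf='foocat' undo_depth=2 redo_depth=1
After op 5 (type): buf='foocattwo' undo_depth=3 redo_depth=0
After op 6 (undo): buf='foocat' undo_depth=2 redo_depth=1
After op 7 (undo): buf='foo' undo_depth=1 redo_depth=2
After op 8 (delete): buf='f' undo_depth=2 redo_depth=0

Answer: f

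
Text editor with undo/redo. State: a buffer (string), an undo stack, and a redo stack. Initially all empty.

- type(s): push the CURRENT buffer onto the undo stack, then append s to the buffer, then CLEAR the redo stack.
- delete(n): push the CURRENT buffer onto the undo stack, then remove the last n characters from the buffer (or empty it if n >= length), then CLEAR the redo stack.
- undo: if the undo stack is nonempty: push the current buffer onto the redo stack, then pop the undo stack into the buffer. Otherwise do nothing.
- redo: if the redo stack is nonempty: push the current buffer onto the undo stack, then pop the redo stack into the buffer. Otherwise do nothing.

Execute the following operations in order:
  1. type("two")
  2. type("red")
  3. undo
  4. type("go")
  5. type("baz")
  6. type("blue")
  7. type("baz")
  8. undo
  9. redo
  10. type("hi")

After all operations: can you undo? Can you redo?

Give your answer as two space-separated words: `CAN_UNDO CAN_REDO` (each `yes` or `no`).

After op 1 (type): buf='two' undo_depth=1 redo_depth=0
After op 2 (type): buf='twored' undo_depth=2 redo_depth=0
After op 3 (undo): buf='two' undo_depth=1 redo_depth=1
After op 4 (type): buf='twogo' undo_depth=2 redo_depth=0
After op 5 (type): buf='twogobaz' undo_depth=3 redo_depth=0
After op 6 (type): buf='twogobazblue' undo_depth=4 redo_depth=0
After op 7 (type): buf='twogobazbluebaz' undo_depth=5 redo_depth=0
After op 8 (undo): buf='twogobazblue' undo_depth=4 redo_depth=1
After op 9 (redo): buf='twogobazbluebaz' undo_depth=5 redo_depth=0
After op 10 (type): buf='twogobazbluebazhi' undo_depth=6 redo_depth=0

Answer: yes no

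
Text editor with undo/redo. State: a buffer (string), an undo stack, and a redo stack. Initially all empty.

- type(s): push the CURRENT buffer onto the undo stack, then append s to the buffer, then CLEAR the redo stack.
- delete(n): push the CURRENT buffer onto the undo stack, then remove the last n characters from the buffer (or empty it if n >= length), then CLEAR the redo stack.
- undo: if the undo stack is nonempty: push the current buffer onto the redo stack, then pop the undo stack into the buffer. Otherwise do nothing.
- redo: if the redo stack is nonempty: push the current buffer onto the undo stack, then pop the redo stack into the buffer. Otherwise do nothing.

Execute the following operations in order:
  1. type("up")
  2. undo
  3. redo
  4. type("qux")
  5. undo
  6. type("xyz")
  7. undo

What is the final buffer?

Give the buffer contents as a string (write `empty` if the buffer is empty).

Answer: up

Derivation:
After op 1 (type): buf='up' undo_depth=1 redo_depth=0
After op 2 (undo): buf='(empty)' undo_depth=0 redo_depth=1
After op 3 (redo): buf='up' undo_depth=1 redo_depth=0
After op 4 (type): buf='upqux' undo_depth=2 redo_depth=0
After op 5 (undo): buf='up' undo_depth=1 redo_depth=1
After op 6 (type): buf='upxyz' undo_depth=2 redo_depth=0
After op 7 (undo): buf='up' undo_depth=1 redo_depth=1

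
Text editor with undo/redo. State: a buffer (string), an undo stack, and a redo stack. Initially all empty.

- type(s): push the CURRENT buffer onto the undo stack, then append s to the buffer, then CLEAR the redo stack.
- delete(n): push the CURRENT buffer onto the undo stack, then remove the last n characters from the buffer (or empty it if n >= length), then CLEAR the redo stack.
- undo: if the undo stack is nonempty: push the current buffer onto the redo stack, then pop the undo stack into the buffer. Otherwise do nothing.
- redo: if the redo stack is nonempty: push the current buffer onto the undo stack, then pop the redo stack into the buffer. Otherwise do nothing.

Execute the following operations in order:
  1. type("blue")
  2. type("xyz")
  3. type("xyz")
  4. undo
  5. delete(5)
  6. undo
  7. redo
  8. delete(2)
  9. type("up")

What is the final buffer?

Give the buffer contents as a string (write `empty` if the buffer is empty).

Answer: up

Derivation:
After op 1 (type): buf='blue' undo_depth=1 redo_depth=0
After op 2 (type): buf='bluexyz' undo_depth=2 redo_depth=0
After op 3 (type): buf='bluexyzxyz' undo_depth=3 redo_depth=0
After op 4 (undo): buf='bluexyz' undo_depth=2 redo_depth=1
After op 5 (delete): buf='bl' undo_depth=3 redo_depth=0
After op 6 (undo): buf='bluexyz' undo_depth=2 redo_depth=1
After op 7 (redo): buf='bl' undo_depth=3 redo_depth=0
After op 8 (delete): buf='(empty)' undo_depth=4 redo_depth=0
After op 9 (type): buf='up' undo_depth=5 redo_depth=0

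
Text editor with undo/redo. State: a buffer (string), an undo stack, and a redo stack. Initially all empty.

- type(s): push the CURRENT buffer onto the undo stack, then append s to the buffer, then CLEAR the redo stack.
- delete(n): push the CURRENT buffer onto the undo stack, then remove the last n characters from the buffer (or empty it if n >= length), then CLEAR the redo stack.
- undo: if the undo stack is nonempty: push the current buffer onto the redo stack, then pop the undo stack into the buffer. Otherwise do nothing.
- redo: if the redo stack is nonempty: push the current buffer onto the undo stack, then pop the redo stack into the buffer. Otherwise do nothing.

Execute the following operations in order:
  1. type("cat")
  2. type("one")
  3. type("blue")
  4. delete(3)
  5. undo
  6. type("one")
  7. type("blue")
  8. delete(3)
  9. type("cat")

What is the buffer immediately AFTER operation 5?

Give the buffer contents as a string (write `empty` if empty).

After op 1 (type): buf='cat' undo_depth=1 redo_depth=0
After op 2 (type): buf='catone' undo_depth=2 redo_depth=0
After op 3 (type): buf='catoneblue' undo_depth=3 redo_depth=0
After op 4 (delete): buf='catoneb' undo_depth=4 redo_depth=0
After op 5 (undo): buf='catoneblue' undo_depth=3 redo_depth=1

Answer: catoneblue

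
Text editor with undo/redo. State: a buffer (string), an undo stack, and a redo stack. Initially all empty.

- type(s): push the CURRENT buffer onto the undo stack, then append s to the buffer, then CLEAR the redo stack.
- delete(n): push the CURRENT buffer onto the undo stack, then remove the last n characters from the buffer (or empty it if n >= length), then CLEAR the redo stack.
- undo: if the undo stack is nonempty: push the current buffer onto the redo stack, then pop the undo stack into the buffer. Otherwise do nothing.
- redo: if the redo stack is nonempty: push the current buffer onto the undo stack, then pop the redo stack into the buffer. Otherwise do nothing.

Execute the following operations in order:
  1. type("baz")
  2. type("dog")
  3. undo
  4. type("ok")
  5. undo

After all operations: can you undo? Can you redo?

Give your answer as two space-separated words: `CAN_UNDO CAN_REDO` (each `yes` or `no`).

After op 1 (type): buf='baz' undo_depth=1 redo_depth=0
After op 2 (type): buf='bazdog' undo_depth=2 redo_depth=0
After op 3 (undo): buf='baz' undo_depth=1 redo_depth=1
After op 4 (type): buf='bazok' undo_depth=2 redo_depth=0
After op 5 (undo): buf='baz' undo_depth=1 redo_depth=1

Answer: yes yes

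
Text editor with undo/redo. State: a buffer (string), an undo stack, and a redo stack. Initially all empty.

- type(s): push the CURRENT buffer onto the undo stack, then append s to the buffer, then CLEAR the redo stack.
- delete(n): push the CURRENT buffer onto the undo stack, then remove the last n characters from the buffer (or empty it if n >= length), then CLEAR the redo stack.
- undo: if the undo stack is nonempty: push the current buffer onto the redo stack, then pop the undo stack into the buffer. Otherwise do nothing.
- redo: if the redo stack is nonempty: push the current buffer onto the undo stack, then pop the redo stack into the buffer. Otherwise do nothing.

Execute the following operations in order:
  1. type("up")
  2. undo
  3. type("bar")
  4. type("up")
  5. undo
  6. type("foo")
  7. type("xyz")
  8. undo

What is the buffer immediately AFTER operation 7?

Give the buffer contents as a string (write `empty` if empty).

After op 1 (type): buf='up' undo_depth=1 redo_depth=0
After op 2 (undo): buf='(empty)' undo_depth=0 redo_depth=1
After op 3 (type): buf='bar' undo_depth=1 redo_depth=0
After op 4 (type): buf='barup' undo_depth=2 redo_depth=0
After op 5 (undo): buf='bar' undo_depth=1 redo_depth=1
After op 6 (type): buf='barfoo' undo_depth=2 redo_depth=0
After op 7 (type): buf='barfooxyz' undo_depth=3 redo_depth=0

Answer: barfooxyz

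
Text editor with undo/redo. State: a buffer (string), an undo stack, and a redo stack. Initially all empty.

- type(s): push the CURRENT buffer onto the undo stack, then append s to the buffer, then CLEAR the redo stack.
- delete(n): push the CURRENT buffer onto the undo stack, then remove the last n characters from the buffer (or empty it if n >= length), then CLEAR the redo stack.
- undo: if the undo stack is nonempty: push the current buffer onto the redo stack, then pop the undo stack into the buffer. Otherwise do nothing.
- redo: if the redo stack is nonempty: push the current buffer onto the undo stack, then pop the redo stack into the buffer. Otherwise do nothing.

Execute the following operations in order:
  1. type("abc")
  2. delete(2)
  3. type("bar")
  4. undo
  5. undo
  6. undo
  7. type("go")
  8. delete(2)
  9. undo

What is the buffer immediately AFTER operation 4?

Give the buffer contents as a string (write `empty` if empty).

Answer: a

Derivation:
After op 1 (type): buf='abc' undo_depth=1 redo_depth=0
After op 2 (delete): buf='a' undo_depth=2 redo_depth=0
After op 3 (type): buf='abar' undo_depth=3 redo_depth=0
After op 4 (undo): buf='a' undo_depth=2 redo_depth=1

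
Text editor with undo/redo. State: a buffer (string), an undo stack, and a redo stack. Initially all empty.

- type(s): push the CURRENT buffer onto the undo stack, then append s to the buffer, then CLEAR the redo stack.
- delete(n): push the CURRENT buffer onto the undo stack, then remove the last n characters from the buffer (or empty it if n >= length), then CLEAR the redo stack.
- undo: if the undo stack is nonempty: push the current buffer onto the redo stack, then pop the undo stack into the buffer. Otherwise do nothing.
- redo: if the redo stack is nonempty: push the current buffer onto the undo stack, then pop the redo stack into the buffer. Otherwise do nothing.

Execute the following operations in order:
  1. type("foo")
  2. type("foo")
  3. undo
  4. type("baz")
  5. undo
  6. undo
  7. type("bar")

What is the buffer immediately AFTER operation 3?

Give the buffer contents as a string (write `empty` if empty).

After op 1 (type): buf='foo' undo_depth=1 redo_depth=0
After op 2 (type): buf='foofoo' undo_depth=2 redo_depth=0
After op 3 (undo): buf='foo' undo_depth=1 redo_depth=1

Answer: foo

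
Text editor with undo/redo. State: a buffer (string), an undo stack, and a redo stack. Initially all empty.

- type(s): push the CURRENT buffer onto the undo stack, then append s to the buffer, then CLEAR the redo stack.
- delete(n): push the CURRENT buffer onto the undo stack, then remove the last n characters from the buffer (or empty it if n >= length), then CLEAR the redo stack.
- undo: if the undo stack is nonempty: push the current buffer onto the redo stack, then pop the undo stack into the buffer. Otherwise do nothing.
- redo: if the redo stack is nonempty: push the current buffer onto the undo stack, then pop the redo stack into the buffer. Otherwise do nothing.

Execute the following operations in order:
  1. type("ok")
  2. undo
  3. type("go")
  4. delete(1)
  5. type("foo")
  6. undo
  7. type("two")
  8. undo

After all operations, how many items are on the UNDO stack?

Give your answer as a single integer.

Answer: 2

Derivation:
After op 1 (type): buf='ok' undo_depth=1 redo_depth=0
After op 2 (undo): buf='(empty)' undo_depth=0 redo_depth=1
After op 3 (type): buf='go' undo_depth=1 redo_depth=0
After op 4 (delete): buf='g' undo_depth=2 redo_depth=0
After op 5 (type): buf='gfoo' undo_depth=3 redo_depth=0
After op 6 (undo): buf='g' undo_depth=2 redo_depth=1
After op 7 (type): buf='gtwo' undo_depth=3 redo_depth=0
After op 8 (undo): buf='g' undo_depth=2 redo_depth=1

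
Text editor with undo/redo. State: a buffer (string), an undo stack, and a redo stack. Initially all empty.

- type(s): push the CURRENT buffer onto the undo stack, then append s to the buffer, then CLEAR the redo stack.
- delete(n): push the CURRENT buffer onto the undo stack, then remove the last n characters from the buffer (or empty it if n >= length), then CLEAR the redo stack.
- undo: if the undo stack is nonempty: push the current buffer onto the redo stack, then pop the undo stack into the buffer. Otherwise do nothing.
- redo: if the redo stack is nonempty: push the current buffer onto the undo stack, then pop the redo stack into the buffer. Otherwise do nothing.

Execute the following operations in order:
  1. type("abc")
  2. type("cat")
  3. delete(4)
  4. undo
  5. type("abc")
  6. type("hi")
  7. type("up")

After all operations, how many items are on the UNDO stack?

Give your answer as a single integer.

Answer: 5

Derivation:
After op 1 (type): buf='abc' undo_depth=1 redo_depth=0
After op 2 (type): buf='abccat' undo_depth=2 redo_depth=0
After op 3 (delete): buf='ab' undo_depth=3 redo_depth=0
After op 4 (undo): buf='abccat' undo_depth=2 redo_depth=1
After op 5 (type): buf='abccatabc' undo_depth=3 redo_depth=0
After op 6 (type): buf='abccatabchi' undo_depth=4 redo_depth=0
After op 7 (type): buf='abccatabchiup' undo_depth=5 redo_depth=0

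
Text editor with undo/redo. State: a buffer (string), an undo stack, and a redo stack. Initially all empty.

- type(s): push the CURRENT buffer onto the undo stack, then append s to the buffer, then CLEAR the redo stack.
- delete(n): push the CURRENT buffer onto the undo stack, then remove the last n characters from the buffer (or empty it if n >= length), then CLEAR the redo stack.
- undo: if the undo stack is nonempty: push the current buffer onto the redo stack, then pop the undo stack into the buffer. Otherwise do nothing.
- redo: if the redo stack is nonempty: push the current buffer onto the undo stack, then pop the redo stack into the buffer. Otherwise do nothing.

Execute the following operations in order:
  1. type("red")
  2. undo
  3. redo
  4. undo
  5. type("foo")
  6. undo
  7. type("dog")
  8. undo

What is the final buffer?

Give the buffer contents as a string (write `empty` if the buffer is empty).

Answer: empty

Derivation:
After op 1 (type): buf='red' undo_depth=1 redo_depth=0
After op 2 (undo): buf='(empty)' undo_depth=0 redo_depth=1
After op 3 (redo): buf='red' undo_depth=1 redo_depth=0
After op 4 (undo): buf='(empty)' undo_depth=0 redo_depth=1
After op 5 (type): buf='foo' undo_depth=1 redo_depth=0
After op 6 (undo): buf='(empty)' undo_depth=0 redo_depth=1
After op 7 (type): buf='dog' undo_depth=1 redo_depth=0
After op 8 (undo): buf='(empty)' undo_depth=0 redo_depth=1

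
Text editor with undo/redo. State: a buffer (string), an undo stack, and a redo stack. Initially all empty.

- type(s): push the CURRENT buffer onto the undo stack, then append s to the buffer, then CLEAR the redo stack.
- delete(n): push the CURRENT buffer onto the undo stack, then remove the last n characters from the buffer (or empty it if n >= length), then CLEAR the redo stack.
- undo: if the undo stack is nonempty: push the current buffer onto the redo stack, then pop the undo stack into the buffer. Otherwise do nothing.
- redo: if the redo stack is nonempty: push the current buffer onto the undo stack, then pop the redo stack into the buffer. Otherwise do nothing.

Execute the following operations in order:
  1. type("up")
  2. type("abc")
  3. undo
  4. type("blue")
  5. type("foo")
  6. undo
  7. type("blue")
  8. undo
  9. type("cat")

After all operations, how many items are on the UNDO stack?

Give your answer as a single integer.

After op 1 (type): buf='up' undo_depth=1 redo_depth=0
After op 2 (type): buf='upabc' undo_depth=2 redo_depth=0
After op 3 (undo): buf='up' undo_depth=1 redo_depth=1
After op 4 (type): buf='upblue' undo_depth=2 redo_depth=0
After op 5 (type): buf='upbluefoo' undo_depth=3 redo_depth=0
After op 6 (undo): buf='upblue' undo_depth=2 redo_depth=1
After op 7 (type): buf='upblueblue' undo_depth=3 redo_depth=0
After op 8 (undo): buf='upblue' undo_depth=2 redo_depth=1
After op 9 (type): buf='upbluecat' undo_depth=3 redo_depth=0

Answer: 3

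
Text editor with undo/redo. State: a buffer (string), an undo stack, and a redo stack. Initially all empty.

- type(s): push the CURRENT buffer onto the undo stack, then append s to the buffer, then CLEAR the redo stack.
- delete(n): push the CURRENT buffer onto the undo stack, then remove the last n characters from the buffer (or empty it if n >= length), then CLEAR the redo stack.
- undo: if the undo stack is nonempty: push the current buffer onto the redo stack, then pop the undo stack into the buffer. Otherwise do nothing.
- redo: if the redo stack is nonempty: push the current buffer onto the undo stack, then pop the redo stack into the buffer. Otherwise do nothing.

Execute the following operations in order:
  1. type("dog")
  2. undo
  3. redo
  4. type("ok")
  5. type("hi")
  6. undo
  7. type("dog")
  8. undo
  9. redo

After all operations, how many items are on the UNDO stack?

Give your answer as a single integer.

Answer: 3

Derivation:
After op 1 (type): buf='dog' undo_depth=1 redo_depth=0
After op 2 (undo): buf='(empty)' undo_depth=0 redo_depth=1
After op 3 (redo): buf='dog' undo_depth=1 redo_depth=0
After op 4 (type): buf='dogok' undo_depth=2 redo_depth=0
After op 5 (type): buf='dogokhi' undo_depth=3 redo_depth=0
After op 6 (undo): buf='dogok' undo_depth=2 redo_depth=1
After op 7 (type): buf='dogokdog' undo_depth=3 redo_depth=0
After op 8 (undo): buf='dogok' undo_depth=2 redo_depth=1
After op 9 (redo): buf='dogokdog' undo_depth=3 redo_depth=0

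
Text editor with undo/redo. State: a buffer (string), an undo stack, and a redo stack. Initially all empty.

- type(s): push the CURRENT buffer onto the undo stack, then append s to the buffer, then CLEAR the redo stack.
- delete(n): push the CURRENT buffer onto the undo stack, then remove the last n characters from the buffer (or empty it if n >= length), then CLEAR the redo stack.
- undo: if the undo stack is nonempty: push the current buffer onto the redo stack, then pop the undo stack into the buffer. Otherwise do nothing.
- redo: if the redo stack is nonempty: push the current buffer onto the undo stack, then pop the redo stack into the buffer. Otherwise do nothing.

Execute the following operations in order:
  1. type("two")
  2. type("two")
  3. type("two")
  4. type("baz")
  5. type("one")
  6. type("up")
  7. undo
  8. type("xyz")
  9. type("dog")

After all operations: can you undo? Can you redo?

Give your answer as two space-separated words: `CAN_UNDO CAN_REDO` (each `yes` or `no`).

Answer: yes no

Derivation:
After op 1 (type): buf='two' undo_depth=1 redo_depth=0
After op 2 (type): buf='twotwo' undo_depth=2 redo_depth=0
After op 3 (type): buf='twotwotwo' undo_depth=3 redo_depth=0
After op 4 (type): buf='twotwotwobaz' undo_depth=4 redo_depth=0
After op 5 (type): buf='twotwotwobazone' undo_depth=5 redo_depth=0
After op 6 (type): buf='twotwotwobazoneup' undo_depth=6 redo_depth=0
After op 7 (undo): buf='twotwotwobazone' undo_depth=5 redo_depth=1
After op 8 (type): buf='twotwotwobazonexyz' undo_depth=6 redo_depth=0
After op 9 (type): buf='twotwotwobazonexyzdog' undo_depth=7 redo_depth=0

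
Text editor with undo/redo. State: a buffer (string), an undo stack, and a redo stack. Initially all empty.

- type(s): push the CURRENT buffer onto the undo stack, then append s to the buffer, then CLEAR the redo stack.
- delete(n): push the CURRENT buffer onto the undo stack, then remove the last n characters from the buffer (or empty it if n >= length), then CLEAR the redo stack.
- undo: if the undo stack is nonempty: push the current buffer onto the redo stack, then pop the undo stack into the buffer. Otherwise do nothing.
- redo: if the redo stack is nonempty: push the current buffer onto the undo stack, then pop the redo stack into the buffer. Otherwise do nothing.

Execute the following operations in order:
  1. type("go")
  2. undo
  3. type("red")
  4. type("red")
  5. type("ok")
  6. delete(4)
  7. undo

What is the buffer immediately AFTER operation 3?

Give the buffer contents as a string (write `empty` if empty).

Answer: red

Derivation:
After op 1 (type): buf='go' undo_depth=1 redo_depth=0
After op 2 (undo): buf='(empty)' undo_depth=0 redo_depth=1
After op 3 (type): buf='red' undo_depth=1 redo_depth=0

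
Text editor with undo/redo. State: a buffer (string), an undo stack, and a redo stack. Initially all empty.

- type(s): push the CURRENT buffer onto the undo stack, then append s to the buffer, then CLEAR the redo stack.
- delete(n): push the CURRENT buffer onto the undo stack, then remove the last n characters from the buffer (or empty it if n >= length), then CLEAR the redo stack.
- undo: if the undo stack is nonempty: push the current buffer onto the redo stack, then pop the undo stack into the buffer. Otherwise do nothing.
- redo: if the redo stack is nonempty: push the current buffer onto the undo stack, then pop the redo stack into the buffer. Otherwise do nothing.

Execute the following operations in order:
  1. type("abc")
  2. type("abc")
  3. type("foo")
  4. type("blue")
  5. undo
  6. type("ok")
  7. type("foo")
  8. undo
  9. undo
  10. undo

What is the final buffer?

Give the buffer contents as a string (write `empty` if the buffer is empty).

After op 1 (type): buf='abc' undo_depth=1 redo_depth=0
After op 2 (type): buf='abcabc' undo_depth=2 redo_depth=0
After op 3 (type): buf='abcabcfoo' undo_depth=3 redo_depth=0
After op 4 (type): buf='abcabcfooblue' undo_depth=4 redo_depth=0
After op 5 (undo): buf='abcabcfoo' undo_depth=3 redo_depth=1
After op 6 (type): buf='abcabcfoook' undo_depth=4 redo_depth=0
After op 7 (type): buf='abcabcfoookfoo' undo_depth=5 redo_depth=0
After op 8 (undo): buf='abcabcfoook' undo_depth=4 redo_depth=1
After op 9 (undo): buf='abcabcfoo' undo_depth=3 redo_depth=2
After op 10 (undo): buf='abcabc' undo_depth=2 redo_depth=3

Answer: abcabc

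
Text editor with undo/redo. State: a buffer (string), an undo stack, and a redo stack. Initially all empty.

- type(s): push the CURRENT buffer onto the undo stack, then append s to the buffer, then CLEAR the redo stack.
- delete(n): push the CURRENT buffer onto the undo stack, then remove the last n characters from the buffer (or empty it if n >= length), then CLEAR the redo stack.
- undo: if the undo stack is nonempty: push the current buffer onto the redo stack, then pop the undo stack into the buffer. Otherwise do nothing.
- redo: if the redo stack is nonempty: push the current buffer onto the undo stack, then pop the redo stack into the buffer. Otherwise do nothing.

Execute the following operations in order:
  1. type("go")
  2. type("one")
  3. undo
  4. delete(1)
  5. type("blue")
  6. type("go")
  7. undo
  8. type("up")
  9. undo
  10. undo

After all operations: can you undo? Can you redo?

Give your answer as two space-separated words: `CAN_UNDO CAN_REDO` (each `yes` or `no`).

After op 1 (type): buf='go' undo_depth=1 redo_depth=0
After op 2 (type): buf='goone' undo_depth=2 redo_depth=0
After op 3 (undo): buf='go' undo_depth=1 redo_depth=1
After op 4 (delete): buf='g' undo_depth=2 redo_depth=0
After op 5 (type): buf='gblue' undo_depth=3 redo_depth=0
After op 6 (type): buf='gbluego' undo_depth=4 redo_depth=0
After op 7 (undo): buf='gblue' undo_depth=3 redo_depth=1
After op 8 (type): buf='gblueup' undo_depth=4 redo_depth=0
After op 9 (undo): buf='gblue' undo_depth=3 redo_depth=1
After op 10 (undo): buf='g' undo_depth=2 redo_depth=2

Answer: yes yes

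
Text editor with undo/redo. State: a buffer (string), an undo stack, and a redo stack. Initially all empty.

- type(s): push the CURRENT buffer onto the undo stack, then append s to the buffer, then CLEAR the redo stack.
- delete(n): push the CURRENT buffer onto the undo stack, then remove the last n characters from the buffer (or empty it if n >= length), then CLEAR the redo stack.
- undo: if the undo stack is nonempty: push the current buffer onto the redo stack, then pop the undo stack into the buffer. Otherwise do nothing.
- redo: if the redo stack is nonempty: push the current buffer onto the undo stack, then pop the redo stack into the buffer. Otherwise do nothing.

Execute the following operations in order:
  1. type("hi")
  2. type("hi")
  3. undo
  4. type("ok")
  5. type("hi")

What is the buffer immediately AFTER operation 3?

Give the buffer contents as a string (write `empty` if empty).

After op 1 (type): buf='hi' undo_depth=1 redo_depth=0
After op 2 (type): buf='hihi' undo_depth=2 redo_depth=0
After op 3 (undo): buf='hi' undo_depth=1 redo_depth=1

Answer: hi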